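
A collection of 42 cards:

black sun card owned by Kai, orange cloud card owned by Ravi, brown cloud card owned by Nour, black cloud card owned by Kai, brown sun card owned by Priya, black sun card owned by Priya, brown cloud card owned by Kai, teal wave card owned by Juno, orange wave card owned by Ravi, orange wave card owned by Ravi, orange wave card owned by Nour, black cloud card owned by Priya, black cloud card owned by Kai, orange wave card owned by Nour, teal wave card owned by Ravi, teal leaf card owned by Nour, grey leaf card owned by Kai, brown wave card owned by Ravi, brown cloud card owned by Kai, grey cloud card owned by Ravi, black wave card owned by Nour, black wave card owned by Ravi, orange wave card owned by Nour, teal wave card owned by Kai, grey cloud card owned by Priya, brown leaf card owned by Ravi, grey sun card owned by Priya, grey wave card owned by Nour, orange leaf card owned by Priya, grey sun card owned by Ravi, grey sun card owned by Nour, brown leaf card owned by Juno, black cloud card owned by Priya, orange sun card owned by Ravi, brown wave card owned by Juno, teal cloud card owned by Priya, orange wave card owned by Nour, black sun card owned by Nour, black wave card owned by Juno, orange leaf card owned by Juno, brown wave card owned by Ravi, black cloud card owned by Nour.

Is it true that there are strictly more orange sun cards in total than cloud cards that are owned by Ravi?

False

|orange sun cards| = 1.
|cloud cards owned by Ravi| = 2.
The claim requires 1 > 2, which does not hold.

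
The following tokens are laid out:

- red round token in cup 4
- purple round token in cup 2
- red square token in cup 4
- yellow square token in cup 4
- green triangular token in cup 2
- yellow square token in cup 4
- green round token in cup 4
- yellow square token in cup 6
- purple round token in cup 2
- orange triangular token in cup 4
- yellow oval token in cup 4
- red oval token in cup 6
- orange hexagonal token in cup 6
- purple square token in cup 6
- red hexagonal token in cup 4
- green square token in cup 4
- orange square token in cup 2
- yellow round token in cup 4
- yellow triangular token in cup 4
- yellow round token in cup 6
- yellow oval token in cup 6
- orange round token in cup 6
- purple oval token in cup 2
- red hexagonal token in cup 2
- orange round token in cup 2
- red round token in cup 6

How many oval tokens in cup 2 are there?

1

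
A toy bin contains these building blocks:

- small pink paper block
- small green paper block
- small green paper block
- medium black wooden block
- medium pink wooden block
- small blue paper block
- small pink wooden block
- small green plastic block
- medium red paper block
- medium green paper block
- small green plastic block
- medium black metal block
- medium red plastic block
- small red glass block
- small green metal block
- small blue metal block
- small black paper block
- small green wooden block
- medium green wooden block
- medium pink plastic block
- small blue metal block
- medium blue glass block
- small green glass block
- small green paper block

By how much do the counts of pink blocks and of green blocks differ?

6

pink blocks: 4. green blocks: 10.
|4 − 10| = 10 − 4 = 6.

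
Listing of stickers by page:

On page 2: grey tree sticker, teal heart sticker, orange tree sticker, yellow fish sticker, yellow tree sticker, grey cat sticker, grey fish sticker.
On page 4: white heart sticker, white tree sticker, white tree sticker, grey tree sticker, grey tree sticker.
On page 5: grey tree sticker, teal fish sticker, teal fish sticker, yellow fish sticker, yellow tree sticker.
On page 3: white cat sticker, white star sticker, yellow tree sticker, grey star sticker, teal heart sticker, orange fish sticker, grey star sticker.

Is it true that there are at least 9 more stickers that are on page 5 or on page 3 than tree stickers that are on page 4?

There are 12 stickers on page 5 or on page 3.
There are 4 tree stickers on page 4.
The claim requires 12 − 4 = 8 ≥ 9, which does not hold.

False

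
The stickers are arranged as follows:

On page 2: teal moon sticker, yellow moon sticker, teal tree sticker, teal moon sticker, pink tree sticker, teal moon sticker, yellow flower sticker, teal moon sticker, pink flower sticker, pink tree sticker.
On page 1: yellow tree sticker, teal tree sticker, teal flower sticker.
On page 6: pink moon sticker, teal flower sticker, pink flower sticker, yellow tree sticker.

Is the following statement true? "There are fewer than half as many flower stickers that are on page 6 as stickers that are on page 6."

False

flower stickers on page 6: 2.
stickers on page 6: 4.
The claim requires 2 × 2 = 4 < 4, which does not hold.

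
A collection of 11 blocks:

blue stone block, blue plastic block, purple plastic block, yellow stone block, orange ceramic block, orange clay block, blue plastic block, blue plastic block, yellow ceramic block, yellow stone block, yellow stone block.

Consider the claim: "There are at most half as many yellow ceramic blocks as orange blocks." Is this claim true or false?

|yellow ceramic blocks| = 1.
|orange blocks| = 2.
The claim requires 2 × 1 = 2 ≤ 2, which holds.

True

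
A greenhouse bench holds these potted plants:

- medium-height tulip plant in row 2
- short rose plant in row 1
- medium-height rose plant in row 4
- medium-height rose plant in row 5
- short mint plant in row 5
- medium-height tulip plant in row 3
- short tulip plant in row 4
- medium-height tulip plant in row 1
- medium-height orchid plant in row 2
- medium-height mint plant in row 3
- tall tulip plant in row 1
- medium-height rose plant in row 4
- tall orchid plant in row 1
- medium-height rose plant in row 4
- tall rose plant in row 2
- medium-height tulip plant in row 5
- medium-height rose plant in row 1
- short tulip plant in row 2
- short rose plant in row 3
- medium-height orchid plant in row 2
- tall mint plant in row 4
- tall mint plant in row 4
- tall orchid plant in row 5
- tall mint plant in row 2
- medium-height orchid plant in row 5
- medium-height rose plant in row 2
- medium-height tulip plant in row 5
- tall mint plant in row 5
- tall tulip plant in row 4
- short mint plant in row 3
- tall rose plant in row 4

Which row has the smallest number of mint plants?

Counts by row (restricted to mint plants): row 5→2, row 3→2, row 4→2, row 2→1, row 1→0.
The minimum is 0, held uniquely by row 1.

row 1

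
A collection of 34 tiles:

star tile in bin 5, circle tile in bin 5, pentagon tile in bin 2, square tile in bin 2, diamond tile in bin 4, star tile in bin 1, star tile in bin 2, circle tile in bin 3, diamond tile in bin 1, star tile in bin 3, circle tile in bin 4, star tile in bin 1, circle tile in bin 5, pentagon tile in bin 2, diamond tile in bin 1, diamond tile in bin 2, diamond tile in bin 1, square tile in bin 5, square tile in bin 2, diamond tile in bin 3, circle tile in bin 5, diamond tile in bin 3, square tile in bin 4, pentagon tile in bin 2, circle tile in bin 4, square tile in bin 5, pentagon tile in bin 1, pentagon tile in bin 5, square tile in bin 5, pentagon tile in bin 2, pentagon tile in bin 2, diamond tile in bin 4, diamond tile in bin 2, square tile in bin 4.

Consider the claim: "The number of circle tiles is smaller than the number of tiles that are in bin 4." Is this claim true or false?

There are 6 circle tiles.
There are 6 tiles in bin 4.
The claim requires 6 < 6, which does not hold.

False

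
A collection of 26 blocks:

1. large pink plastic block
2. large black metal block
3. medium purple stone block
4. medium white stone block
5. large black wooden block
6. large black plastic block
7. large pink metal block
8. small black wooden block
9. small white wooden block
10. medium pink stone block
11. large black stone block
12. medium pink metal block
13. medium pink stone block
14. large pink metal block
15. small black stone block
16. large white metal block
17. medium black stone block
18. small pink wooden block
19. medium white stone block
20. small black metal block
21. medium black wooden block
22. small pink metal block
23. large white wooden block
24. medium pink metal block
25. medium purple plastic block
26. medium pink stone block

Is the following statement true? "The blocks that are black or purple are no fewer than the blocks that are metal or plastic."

True

blocks that are black or purple: 11.
blocks that are metal or plastic: 11.
The claim requires 11 ≥ 11, which holds.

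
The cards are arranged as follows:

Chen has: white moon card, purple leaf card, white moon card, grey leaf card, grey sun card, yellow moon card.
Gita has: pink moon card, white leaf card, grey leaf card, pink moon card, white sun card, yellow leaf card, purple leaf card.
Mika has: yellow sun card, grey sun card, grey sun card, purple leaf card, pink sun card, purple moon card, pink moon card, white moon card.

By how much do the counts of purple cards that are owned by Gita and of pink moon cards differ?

2

purple cards owned by Gita: 1. pink moon cards: 3.
|1 − 3| = 3 − 1 = 2.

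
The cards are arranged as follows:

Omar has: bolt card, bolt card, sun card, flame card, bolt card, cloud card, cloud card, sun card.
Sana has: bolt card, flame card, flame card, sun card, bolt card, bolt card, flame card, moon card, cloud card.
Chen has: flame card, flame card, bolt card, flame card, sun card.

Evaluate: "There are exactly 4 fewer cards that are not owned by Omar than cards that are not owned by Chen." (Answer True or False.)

|cards that are not owned by Omar| = 14.
|cards that are not owned by Chen| = 17.
The claim requires 17 − 14 (= 3) to equal 4, which does not hold.

False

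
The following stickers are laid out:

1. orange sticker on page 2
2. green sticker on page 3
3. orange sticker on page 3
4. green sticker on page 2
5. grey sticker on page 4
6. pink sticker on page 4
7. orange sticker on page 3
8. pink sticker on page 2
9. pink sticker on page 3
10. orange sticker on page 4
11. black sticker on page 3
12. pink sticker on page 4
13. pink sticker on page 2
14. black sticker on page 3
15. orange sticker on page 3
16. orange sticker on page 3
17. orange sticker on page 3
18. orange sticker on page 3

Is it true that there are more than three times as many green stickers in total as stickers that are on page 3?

False

There are 2 green stickers.
There are 10 stickers on page 3.
The claim requires 2 > 3 × 10 = 30, which does not hold.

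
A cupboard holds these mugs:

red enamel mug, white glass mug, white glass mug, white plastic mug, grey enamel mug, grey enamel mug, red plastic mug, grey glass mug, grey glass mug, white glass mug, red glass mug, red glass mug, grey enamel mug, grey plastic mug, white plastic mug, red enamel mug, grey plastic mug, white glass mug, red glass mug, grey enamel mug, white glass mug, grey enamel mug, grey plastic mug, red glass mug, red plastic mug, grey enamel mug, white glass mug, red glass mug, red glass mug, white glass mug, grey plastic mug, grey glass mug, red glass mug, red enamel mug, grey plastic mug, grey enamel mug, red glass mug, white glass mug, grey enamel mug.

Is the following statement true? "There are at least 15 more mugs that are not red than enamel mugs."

|mugs that are not red| = 26.
|enamel mugs| = 11.
The claim requires 26 − 11 = 15 ≥ 15, which holds.

True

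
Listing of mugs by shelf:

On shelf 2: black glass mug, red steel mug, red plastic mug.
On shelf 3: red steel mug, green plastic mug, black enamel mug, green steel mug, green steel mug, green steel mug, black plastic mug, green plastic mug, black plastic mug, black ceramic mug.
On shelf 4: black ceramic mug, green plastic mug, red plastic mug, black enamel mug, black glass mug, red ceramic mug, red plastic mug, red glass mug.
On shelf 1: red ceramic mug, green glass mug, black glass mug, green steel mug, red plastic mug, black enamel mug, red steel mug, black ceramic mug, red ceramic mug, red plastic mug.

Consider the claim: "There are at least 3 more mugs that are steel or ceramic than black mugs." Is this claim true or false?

mugs that are steel or ceramic: 13.
black mugs: 11.
The claim requires 13 − 11 = 2 ≥ 3, which does not hold.

False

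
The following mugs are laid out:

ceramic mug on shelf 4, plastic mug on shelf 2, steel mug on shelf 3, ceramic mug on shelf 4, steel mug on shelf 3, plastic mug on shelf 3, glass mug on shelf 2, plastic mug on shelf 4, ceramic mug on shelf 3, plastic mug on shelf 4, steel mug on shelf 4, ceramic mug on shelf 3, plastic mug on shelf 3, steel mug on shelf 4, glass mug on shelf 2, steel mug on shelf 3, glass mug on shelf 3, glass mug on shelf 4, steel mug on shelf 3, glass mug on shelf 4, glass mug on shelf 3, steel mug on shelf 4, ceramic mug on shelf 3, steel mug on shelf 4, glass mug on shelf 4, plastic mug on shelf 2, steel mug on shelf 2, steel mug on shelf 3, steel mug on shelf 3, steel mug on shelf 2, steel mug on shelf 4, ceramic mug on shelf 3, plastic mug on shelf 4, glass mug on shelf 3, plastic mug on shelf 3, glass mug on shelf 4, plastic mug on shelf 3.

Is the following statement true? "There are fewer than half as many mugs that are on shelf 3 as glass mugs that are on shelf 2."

False

mugs on shelf 3: 17.
glass mugs on shelf 2: 2.
The claim requires 2 × 17 = 34 < 2, which does not hold.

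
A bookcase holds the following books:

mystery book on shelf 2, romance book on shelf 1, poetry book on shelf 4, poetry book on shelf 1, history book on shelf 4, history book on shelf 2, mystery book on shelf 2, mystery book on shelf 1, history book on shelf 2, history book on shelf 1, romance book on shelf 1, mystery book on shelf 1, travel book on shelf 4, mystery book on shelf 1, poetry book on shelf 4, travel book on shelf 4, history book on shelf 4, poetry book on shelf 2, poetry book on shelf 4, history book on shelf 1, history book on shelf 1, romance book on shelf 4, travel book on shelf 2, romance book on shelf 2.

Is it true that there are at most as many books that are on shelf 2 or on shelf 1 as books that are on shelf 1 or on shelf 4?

books on shelf 2 or on shelf 1: 16.
books on shelf 1 or on shelf 4: 17.
The claim requires 16 ≤ 17, which holds.

True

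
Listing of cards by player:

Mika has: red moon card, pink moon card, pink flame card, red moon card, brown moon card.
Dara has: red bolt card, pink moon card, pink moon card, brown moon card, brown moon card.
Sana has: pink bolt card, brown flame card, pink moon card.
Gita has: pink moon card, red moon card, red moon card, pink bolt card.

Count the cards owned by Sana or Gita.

Gita: 4; Sana: 3; together 4 + 3 = 7.

7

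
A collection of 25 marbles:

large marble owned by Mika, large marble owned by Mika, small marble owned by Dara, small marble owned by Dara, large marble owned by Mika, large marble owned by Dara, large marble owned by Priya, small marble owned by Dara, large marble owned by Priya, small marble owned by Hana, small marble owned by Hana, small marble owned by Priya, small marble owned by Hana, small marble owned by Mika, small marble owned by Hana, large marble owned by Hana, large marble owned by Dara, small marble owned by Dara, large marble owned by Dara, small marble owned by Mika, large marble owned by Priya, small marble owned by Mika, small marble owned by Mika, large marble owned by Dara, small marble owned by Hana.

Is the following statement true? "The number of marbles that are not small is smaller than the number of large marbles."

False

|marbles that are not small| = 11.
|large marbles| = 11.
The claim requires 11 < 11, which does not hold.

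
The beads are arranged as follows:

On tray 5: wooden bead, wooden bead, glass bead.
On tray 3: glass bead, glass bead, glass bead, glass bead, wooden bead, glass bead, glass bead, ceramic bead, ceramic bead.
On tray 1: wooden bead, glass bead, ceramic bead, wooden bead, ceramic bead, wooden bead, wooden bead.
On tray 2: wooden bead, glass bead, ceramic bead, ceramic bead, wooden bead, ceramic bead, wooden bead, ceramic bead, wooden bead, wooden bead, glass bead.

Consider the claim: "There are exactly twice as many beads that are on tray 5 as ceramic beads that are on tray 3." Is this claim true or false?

There are 3 beads on tray 5.
There are 2 ceramic beads on tray 3.
The claim requires 3 = 2 × 2 = 4, which does not hold.

False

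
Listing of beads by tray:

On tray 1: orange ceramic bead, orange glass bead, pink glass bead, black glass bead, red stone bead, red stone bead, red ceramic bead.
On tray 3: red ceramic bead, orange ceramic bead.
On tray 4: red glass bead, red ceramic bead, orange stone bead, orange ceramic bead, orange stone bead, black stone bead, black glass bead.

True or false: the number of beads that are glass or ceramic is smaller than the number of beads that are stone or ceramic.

beads that are glass or ceramic: 11.
beads that are stone or ceramic: 11.
The claim requires 11 < 11, which does not hold.

False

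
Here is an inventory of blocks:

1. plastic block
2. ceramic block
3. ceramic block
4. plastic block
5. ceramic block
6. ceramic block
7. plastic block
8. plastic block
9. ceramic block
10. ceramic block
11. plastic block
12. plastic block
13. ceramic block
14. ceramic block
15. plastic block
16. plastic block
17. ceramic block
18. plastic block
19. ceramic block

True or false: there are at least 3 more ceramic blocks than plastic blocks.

There are 10 ceramic blocks.
There are 9 plastic blocks.
The claim requires 10 − 9 = 1 ≥ 3, which does not hold.

False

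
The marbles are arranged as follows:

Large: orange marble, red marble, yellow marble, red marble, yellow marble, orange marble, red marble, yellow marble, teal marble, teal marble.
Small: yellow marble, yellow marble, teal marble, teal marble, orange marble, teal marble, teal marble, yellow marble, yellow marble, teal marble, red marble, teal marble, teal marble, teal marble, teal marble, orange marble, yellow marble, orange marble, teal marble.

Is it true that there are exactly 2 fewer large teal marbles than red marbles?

True

large teal marbles: 2.
red marbles: 4.
The claim requires 4 − 2 (= 2) to equal 2, which holds.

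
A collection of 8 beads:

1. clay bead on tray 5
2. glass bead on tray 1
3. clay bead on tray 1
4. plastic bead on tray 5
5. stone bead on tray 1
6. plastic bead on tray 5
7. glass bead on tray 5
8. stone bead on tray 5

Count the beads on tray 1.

3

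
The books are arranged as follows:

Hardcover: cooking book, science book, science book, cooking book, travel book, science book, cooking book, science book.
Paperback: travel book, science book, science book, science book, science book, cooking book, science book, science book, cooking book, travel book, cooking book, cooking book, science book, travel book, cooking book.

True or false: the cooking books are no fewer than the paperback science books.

True

cooking books: 8.
paperback science books: 7.
The claim requires 8 ≥ 7, which holds.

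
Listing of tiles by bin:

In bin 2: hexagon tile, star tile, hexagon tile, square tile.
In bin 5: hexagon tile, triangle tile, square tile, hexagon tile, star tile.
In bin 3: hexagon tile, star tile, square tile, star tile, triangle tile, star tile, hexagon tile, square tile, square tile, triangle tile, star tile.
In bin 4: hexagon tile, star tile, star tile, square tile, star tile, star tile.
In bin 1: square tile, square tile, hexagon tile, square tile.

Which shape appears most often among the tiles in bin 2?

hexagon

Counts by shape (restricted to tiles in bin 2): hexagon 2, star 1, square 1.
The maximum is 2, held uniquely by hexagon.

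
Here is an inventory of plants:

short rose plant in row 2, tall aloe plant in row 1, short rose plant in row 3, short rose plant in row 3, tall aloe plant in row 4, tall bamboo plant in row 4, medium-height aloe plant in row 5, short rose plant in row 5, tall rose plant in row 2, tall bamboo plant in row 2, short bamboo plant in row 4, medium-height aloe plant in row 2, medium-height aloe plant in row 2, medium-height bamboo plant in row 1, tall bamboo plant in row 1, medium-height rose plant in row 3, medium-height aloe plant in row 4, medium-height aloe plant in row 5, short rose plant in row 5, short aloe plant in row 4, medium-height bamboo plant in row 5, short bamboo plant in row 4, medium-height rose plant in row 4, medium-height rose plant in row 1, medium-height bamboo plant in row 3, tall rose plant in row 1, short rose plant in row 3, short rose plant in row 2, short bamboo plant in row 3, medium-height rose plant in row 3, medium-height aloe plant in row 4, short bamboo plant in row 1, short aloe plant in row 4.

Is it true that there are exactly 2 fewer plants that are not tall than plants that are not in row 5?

There are 26 plants that are not tall.
There are 28 plants that are not in row 5.
The claim requires 28 − 26 (= 2) to equal 2, which holds.

True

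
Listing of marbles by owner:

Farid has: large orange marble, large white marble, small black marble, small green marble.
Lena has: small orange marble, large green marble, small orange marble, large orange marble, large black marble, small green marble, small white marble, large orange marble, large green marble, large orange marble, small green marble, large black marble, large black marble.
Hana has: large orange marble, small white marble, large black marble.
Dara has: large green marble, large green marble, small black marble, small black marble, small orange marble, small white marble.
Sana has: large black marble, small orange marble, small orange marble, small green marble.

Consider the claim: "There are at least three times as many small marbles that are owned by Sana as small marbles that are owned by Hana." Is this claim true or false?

True

Count of small marbles owned by Sana: 3.
Count of small marbles owned by Hana: 1.
The claim requires 3 ≥ 3 × 1 = 3, which holds.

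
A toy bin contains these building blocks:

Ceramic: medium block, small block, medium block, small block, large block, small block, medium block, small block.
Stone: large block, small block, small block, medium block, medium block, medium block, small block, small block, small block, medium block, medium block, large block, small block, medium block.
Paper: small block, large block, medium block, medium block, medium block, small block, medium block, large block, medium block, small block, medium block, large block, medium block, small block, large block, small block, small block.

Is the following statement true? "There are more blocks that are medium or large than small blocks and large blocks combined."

False

blocks that are medium or large: 23.
small blocks: 16; large blocks: 7; combined: 16 + 7 = 23.
The claim requires 23 > 23, which does not hold.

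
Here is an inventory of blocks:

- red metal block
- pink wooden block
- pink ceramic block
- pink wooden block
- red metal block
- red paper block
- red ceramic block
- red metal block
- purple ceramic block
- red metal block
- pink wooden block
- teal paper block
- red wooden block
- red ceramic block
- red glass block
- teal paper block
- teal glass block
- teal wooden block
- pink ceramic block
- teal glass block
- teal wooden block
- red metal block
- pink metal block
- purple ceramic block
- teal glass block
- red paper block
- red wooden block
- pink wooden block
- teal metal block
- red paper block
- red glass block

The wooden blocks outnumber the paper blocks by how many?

3

wooden blocks: 8.
paper blocks: 5.
8 − 5 = 3.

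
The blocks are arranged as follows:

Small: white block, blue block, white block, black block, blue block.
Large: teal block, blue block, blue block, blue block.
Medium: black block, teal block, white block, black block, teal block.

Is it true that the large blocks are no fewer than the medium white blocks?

True

|large blocks| = 4.
|medium white blocks| = 1.
The claim requires 4 ≥ 1, which holds.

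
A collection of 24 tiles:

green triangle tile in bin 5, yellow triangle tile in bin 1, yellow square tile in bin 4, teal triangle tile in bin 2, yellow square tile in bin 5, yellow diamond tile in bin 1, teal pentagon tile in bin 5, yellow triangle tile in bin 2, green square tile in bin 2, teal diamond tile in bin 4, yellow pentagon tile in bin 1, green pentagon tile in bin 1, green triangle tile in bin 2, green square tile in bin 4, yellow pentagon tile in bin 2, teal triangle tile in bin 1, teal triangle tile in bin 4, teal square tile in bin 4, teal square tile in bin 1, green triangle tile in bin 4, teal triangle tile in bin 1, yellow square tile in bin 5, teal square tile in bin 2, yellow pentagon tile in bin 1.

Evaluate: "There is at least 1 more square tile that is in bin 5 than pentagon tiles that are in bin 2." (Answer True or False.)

True

|square tiles in bin 5| = 2.
|pentagon tiles in bin 2| = 1.
The claim requires 2 − 1 = 1 ≥ 1, which holds.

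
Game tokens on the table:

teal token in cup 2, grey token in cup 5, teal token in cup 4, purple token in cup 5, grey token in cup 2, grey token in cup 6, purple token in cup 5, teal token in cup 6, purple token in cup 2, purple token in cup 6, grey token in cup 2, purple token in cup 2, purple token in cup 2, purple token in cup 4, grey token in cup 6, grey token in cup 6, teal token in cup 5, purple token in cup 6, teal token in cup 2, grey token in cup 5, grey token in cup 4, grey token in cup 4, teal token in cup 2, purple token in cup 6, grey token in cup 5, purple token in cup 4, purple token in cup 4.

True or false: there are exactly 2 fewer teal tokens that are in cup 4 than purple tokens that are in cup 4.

True

teal tokens in cup 4: 1.
purple tokens in cup 4: 3.
The claim requires 3 − 1 (= 2) to equal 2, which holds.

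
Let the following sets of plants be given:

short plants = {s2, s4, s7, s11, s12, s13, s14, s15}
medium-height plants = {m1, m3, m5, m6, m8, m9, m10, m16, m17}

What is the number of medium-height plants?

9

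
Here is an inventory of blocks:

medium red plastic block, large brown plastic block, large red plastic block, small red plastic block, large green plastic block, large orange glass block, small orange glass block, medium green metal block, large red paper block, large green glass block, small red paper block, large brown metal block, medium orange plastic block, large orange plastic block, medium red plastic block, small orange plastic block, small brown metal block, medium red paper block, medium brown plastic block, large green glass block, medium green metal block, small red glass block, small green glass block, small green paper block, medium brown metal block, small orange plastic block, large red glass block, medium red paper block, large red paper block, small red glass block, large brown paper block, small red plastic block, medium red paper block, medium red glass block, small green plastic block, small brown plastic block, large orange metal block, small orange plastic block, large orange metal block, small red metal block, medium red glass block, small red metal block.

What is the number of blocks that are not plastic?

27

Total blocks: 42; with the excluded value: 15; remaining 42 − 15 = 27.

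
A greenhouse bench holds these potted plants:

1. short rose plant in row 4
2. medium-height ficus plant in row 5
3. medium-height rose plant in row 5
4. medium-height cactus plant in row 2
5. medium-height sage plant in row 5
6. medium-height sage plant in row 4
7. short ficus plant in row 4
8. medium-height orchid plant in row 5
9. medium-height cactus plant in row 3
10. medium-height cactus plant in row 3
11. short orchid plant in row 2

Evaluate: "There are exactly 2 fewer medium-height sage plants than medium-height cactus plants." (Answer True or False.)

There are 2 medium-height sage plants.
There are 3 medium-height cactus plants.
The claim requires 3 − 2 (= 1) to equal 2, which does not hold.

False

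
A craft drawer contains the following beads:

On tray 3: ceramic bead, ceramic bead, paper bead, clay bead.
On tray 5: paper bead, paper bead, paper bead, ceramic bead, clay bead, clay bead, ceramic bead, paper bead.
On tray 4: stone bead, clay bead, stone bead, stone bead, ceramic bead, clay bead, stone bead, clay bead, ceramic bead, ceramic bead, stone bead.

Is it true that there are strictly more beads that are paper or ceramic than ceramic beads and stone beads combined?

False

|beads that are paper or ceramic| = 12.
ceramic beads: 7; stone beads: 5; combined: 7 + 5 = 12.
The claim requires 12 > 12, which does not hold.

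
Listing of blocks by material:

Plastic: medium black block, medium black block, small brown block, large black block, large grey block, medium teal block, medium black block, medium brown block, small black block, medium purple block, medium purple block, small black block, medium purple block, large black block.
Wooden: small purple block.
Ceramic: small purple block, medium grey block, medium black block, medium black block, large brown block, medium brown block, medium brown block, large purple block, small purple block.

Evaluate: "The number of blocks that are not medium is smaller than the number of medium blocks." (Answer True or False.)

True

blocks that are not medium: 11.
medium blocks: 13.
The claim requires 11 < 13, which holds.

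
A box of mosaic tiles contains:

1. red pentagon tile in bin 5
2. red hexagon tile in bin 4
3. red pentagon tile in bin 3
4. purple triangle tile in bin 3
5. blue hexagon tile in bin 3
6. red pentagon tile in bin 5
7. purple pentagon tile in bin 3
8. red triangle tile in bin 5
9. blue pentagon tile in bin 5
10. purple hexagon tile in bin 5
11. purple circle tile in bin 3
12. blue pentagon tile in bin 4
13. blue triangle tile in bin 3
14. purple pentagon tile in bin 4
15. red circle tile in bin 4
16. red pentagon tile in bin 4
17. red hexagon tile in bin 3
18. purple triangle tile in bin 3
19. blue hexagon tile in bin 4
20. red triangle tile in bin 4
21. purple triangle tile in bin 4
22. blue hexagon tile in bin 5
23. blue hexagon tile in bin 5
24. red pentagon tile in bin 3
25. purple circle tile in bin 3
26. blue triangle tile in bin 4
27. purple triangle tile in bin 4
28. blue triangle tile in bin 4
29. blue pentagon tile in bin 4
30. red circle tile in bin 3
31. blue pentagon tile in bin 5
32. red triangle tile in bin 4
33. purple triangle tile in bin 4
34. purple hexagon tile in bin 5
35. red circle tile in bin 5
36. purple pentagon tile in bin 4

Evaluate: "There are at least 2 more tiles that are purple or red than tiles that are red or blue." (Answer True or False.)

There are 25 tiles that are purple or red.
There are 24 tiles that are red or blue.
The claim requires 25 − 24 = 1 ≥ 2, which does not hold.

False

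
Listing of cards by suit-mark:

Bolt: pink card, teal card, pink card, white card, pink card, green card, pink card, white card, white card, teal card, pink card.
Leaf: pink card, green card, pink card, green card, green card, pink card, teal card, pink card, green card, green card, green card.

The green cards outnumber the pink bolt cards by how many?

2

green cards: 7.
pink bolt cards: 5.
7 − 5 = 2.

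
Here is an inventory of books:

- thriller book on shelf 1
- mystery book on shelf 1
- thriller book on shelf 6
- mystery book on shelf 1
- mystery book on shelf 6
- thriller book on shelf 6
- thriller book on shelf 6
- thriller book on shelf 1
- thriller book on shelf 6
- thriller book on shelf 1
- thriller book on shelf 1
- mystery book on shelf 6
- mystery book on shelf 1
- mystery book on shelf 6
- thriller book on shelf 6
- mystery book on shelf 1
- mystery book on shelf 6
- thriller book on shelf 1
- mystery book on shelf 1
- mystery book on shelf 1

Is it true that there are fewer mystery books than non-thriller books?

False

|mystery books| = 10.
|non-thriller books| = 10.
The claim requires 10 < 10, which does not hold.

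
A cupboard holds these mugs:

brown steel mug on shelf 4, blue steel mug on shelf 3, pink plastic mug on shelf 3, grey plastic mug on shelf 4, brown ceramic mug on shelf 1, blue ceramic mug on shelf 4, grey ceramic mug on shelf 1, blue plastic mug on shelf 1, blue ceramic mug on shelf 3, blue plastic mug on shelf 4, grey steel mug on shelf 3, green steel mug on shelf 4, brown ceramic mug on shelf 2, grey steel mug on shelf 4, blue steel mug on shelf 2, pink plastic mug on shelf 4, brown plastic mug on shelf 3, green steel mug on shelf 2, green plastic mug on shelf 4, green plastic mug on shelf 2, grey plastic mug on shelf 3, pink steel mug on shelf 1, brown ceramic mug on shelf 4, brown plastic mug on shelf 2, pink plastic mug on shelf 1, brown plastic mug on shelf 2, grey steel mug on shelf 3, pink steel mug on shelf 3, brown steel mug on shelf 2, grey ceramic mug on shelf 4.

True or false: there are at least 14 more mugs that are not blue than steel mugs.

There are 24 mugs that are not blue.
There are 11 steel mugs.
The claim requires 24 − 11 = 13 ≥ 14, which does not hold.

False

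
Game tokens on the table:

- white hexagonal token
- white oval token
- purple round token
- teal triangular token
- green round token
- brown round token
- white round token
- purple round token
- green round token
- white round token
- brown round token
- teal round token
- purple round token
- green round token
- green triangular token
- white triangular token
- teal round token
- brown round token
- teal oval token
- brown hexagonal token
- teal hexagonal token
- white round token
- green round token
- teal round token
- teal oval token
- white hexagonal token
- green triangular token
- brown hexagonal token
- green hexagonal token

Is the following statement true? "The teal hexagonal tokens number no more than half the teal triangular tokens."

False

teal hexagonal tokens: 1.
teal triangular tokens: 1.
The claim requires 2 × 1 = 2 ≤ 1, which does not hold.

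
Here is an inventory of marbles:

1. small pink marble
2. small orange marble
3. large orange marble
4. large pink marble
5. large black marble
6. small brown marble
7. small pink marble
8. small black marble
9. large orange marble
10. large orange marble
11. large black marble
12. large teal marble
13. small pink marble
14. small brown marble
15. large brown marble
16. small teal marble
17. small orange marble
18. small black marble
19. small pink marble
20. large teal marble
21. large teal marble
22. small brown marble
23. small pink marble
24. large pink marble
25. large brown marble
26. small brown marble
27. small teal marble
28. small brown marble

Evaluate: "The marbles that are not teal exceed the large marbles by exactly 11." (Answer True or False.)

True

There are 23 marbles that are not teal.
There are 12 large marbles.
The claim requires 23 − 12 (= 11) to equal 11, which holds.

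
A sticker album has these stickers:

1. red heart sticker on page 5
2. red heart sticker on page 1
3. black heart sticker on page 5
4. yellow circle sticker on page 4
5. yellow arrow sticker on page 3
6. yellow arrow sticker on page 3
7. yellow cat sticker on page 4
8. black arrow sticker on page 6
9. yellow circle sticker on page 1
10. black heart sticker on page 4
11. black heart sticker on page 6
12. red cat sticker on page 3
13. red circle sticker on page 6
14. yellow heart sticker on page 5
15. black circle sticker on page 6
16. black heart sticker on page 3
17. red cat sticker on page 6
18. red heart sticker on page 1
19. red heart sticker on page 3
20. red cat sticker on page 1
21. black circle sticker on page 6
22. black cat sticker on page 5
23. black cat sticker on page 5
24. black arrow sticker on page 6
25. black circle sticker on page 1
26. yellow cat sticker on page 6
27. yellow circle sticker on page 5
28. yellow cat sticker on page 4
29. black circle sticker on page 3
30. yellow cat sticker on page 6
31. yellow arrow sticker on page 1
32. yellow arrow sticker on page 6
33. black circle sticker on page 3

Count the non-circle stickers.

Total stickers: 33; with the excluded value: 9; remaining 33 − 9 = 24.

24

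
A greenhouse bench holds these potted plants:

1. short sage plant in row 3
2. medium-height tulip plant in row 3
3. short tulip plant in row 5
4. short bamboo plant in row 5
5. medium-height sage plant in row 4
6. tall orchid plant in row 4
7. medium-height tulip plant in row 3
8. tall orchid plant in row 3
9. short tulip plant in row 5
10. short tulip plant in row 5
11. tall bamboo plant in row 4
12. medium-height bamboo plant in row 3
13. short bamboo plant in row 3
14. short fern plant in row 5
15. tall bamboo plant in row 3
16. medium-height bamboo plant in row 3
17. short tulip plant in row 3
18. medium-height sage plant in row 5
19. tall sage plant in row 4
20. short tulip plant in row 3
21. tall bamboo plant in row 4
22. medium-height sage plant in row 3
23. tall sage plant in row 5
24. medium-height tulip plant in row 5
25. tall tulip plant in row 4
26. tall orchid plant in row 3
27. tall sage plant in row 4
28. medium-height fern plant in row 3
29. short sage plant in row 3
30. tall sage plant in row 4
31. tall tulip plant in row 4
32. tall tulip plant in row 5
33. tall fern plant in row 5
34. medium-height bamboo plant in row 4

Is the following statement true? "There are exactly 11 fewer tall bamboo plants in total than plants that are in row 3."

|tall bamboo plants| = 3.
|plants in row 3| = 14.
The claim requires 14 − 3 (= 11) to equal 11, which holds.

True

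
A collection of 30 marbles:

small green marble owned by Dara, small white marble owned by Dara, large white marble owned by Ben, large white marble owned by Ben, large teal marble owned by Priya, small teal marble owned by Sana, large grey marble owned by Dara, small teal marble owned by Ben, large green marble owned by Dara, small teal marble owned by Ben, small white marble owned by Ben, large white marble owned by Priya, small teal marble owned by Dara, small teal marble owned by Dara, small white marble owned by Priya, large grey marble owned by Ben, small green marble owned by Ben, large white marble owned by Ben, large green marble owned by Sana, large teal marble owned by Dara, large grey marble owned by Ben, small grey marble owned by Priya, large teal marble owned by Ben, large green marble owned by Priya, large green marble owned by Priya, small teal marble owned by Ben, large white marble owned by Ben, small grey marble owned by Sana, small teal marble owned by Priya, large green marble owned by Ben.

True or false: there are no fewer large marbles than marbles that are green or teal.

large marbles: 16.
marbles that are green or teal: 17.
The claim requires 16 ≥ 17, which does not hold.

False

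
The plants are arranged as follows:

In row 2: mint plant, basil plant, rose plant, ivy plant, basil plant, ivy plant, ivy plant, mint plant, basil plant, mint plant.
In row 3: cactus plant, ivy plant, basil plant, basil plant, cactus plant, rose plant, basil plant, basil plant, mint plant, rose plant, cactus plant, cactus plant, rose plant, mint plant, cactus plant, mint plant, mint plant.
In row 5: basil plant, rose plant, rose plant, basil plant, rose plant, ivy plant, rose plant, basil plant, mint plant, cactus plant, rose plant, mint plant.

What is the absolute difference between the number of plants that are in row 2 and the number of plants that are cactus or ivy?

1

plants in row 2: 10. plants that are cactus or ivy: 11.
|10 − 11| = 11 − 10 = 1.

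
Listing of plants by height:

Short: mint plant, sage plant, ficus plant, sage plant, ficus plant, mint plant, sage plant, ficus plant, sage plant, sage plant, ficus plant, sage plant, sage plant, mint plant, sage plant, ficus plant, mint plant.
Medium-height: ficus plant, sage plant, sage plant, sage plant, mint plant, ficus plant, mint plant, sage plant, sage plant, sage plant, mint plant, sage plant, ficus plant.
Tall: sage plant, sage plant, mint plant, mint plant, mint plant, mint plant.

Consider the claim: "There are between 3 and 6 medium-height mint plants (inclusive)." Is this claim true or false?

True

medium-height mint plants: 3.
The claim requires 3 ≤ 3 ≤ 6, which holds.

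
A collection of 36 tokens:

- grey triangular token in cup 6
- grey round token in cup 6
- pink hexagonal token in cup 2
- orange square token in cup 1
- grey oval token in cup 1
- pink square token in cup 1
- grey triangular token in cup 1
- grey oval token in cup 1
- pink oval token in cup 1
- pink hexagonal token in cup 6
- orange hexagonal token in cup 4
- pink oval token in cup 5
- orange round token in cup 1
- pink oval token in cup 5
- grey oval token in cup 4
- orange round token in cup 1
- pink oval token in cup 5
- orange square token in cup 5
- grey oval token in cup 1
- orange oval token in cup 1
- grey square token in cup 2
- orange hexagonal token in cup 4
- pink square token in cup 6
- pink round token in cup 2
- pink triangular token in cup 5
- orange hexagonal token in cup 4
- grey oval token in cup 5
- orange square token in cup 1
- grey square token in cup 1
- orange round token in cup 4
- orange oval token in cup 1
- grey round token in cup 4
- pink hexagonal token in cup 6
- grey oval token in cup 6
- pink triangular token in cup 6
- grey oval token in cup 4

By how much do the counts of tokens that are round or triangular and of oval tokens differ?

3

tokens that are round or triangular: 10. oval tokens: 13.
|10 − 13| = 13 − 10 = 3.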